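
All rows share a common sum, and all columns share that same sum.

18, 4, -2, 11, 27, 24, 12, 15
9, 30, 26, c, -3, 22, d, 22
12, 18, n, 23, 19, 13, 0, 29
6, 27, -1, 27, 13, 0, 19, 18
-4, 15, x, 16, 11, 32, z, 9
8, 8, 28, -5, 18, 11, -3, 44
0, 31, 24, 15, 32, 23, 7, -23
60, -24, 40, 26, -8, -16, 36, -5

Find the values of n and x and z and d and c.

Rows 1 and 4 both sum to 109, so that's the common total.
Row 3 has 12 + 18 + 23 + 19 + 13 + 0 + 29 = 114; the blank must be 109 − 114 = -5.
Column 3 has -2 + 26 − 5 − 1 + 28 + 24 + 40 = 110; the blank must be 109 − 110 = -1.
Row 5 has -4 + 15 − 1 + 16 + 11 + 32 + 9 = 78; the blank must be 109 − 78 = 31.
Column 7 has 12 + 0 + 19 + 31 − 3 + 7 + 36 = 102; the blank must be 109 − 102 = 7.
Row 2 has 9 + 30 + 26 − 3 + 22 + 7 + 22 = 113; the blank must be 109 − 113 = -4.

n = -5, x = -1, z = 31, d = 7, c = -4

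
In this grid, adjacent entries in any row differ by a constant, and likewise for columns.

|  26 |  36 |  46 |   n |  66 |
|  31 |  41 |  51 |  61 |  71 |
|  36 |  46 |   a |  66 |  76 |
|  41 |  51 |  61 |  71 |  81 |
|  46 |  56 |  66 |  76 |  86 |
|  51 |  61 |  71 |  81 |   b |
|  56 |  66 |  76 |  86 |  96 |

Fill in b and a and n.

b = 91, a = 56, n = 56

Along each row the entries change by 10 per step; down each column they change by 5.
Row 6: from 51 at column 1, stepping by 10 to column 5 gives 91.
Row 3: from 36 at column 1, stepping by 10 to column 3 gives 56.
Row 1: from 26 at column 1, stepping by 10 to column 4 gives 56.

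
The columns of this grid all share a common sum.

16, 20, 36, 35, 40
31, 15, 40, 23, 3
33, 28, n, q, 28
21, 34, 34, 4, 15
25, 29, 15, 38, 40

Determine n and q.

Columns 1 and 2 both add up to 126, so every column sums to 126.
Column 3: 36 + 40 + 34 + 15 = 125, so the missing entry is 126 − 125 = 1.
Column 4: 35 + 23 + 4 + 38 = 100, so the missing entry is 126 − 100 = 26.

n = 1, q = 26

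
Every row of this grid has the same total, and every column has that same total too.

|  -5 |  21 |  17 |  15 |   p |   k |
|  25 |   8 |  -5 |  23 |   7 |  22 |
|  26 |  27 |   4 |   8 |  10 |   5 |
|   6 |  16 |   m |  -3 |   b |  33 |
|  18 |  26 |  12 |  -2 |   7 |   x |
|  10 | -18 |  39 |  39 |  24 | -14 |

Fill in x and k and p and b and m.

x = 19, k = 15, p = 17, b = 15, m = 13

Rows 2 and 3 both sum to 80, so that's the common total.
Row 5: 18 + 26 + 12 − 2 + 7 = 61, so its missing entry is 80 − 61 = 19.
Column 6: 22 + 5 + 33 + 19 − 14 = 65, so its missing entry is 80 − 65 = 15.
Row 1: -5 + 21 + 17 + 15 + 15 = 63, so its missing entry is 80 − 63 = 17.
Column 5: 17 + 7 + 10 + 7 + 24 = 65, so its missing entry is 80 − 65 = 15.
Row 4: 6 + 16 − 3 + 15 + 33 = 67, so its missing entry is 80 − 67 = 13.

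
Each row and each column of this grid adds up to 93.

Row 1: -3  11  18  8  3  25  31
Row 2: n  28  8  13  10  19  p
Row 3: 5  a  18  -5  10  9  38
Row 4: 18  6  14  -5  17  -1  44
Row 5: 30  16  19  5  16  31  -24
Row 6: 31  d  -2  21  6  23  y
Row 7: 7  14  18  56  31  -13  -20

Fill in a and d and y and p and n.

Row 3 has 5 + 18 − 5 + 10 + 9 + 38 = 75; the blank must be 93 − 75 = 18.
Column 2 has 11 + 28 + 18 + 6 + 16 + 14 = 93; the blank must be 93 − 93 = 0.
Row 6 has 31 + 0 − 2 + 21 + 6 + 23 = 79; the blank must be 93 − 79 = 14.
Column 1 has -3 + 5 + 18 + 30 + 31 + 7 = 88; the blank must be 93 − 88 = 5.
Row 2 has 5 + 28 + 8 + 13 + 10 + 19 = 83; the blank must be 93 − 83 = 10.

a = 18, d = 0, y = 14, p = 10, n = 5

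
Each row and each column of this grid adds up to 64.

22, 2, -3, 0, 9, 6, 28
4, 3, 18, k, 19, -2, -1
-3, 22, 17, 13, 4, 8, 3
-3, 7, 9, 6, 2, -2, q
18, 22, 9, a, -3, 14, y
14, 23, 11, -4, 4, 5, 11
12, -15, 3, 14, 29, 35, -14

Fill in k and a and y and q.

Row 2: 4 + 3 + 18 + 19 − 2 − 1 = 41, so its missing entry is 64 − 41 = 23.
Row 4: -3 + 7 + 9 + 6 + 2 − 2 = 19, so its missing entry is 64 − 19 = 45.
Column 7: 28 − 1 + 3 + 45 + 11 − 14 = 72, so its missing entry is 64 − 72 = -8.
Row 5: 18 + 22 + 9 − 3 + 14 − 8 = 52, so its missing entry is 64 − 52 = 12.

k = 23, a = 12, y = -8, q = 45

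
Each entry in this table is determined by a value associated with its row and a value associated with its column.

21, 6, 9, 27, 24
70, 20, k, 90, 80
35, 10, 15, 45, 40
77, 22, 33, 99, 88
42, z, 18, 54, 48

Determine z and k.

z = 12, k = 30

Each row is a constant multiple of every other row — this is a multiplication table with the headers hidden.
Row 5 is 54/27 = 2/1 times row 1, so its entry in column 2 is 6 × 2/1 = 12.
Row 2 is 90/27 = 10/3 times row 1, so its entry in column 3 is 9 × 10/3 = 30.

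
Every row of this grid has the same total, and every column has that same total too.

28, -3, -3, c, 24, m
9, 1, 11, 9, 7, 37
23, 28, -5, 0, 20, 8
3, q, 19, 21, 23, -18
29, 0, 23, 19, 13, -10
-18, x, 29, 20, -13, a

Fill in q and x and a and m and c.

Rows 2 and 3 both sum to 74, so that's the common total.
Row 4: 3 + 19 + 21 + 23 − 18 = 48, so its missing entry is 74 − 48 = 26.
Column 4: 9 + 0 + 21 + 19 + 20 = 69, so its missing entry is 74 − 69 = 5.
Column 2: -3 + 1 + 28 + 26 + 0 = 52, so its missing entry is 74 − 52 = 22.
Row 6: -18 + 22 + 29 + 20 − 13 = 40, so its missing entry is 74 − 40 = 34.
Row 1: 28 − 3 − 3 + 5 + 24 = 51, so its missing entry is 74 − 51 = 23.

q = 26, x = 22, a = 34, m = 23, c = 5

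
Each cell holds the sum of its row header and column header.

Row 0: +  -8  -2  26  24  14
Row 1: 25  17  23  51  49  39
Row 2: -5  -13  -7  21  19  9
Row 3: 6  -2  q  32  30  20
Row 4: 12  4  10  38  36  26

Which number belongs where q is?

4

6 + (-2) = 4.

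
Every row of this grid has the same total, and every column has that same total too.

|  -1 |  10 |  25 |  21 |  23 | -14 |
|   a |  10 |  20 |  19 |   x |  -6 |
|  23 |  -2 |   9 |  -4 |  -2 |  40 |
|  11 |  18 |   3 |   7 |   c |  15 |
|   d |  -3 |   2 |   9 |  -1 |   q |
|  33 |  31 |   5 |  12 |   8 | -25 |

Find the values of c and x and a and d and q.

c = 10, x = 26, a = -5, d = 3, q = 54

Rows 1 and 3 both sum to 64, so that's the common total.
The known cells in row 4 total 54, leaving 64 − 54 = 10 for the blank.
The known cells in column 5 total 38, leaving 64 − 38 = 26 for the blank.
The known cells in column 6 total 10, leaving 64 − 10 = 54 for the blank.
The known cells in row 5 total 61, leaving 64 − 61 = 3 for the blank.
The known cells in row 2 total 69, leaving 64 − 69 = -5 for the blank.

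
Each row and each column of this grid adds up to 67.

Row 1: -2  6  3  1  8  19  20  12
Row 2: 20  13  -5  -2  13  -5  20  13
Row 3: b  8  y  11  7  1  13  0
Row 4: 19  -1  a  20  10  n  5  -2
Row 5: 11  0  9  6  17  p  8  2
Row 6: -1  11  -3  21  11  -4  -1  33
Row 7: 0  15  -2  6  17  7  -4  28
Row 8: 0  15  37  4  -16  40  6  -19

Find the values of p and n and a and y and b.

Column 1: -2 + 20 + 19 + 11 − 1 + 0 + 0 = 47, so its missing entry is 67 − 47 = 20.
Row 5: 11 + 0 + 9 + 6 + 17 + 8 + 2 = 53, so its missing entry is 67 − 53 = 14.
Row 3: 20 + 8 + 11 + 7 + 1 + 13 + 0 = 60, so its missing entry is 67 − 60 = 7.
Column 3: 3 − 5 + 7 + 9 − 3 − 2 + 37 = 46, so its missing entry is 67 − 46 = 21.
Row 4: 19 − 1 + 21 + 20 + 10 + 5 − 2 = 72, so its missing entry is 67 − 72 = -5.

p = 14, n = -5, a = 21, y = 7, b = 20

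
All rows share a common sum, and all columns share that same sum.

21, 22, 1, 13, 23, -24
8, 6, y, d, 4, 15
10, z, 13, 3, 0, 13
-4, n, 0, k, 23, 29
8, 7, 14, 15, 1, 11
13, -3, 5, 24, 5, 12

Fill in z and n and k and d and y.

Rows 1 and 5 both sum to 56, so that's the common total.
Column 3 has 1 + 13 + 0 + 14 + 5 = 33; the blank must be 56 − 33 = 23.
Row 3 has 10 + 13 + 3 + 0 + 13 = 39; the blank must be 56 − 39 = 17.
Column 2 has 22 + 6 + 17 + 7 − 3 = 49; the blank must be 56 − 49 = 7.
Row 4 has -4 + 7 + 0 + 23 + 29 = 55; the blank must be 56 − 55 = 1.
Row 2 has 8 + 6 + 23 + 4 + 15 = 56; the blank must be 56 − 56 = 0.

z = 17, n = 7, k = 1, d = 0, y = 23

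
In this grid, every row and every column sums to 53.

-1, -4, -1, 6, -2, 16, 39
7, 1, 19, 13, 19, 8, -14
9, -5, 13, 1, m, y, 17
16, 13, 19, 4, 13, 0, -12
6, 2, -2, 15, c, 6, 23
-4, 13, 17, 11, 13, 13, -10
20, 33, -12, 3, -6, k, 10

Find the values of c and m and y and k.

Row 5: 6 + 2 − 2 + 15 + 6 + 23 = 50, so its missing entry is 53 − 50 = 3.
Column 5: -2 + 19 + 13 + 3 + 13 − 6 = 40, so its missing entry is 53 − 40 = 13.
Row 3: 9 − 5 + 13 + 1 + 13 + 17 = 48, so its missing entry is 53 − 48 = 5.
Row 7: 20 + 33 − 12 + 3 − 6 + 10 = 48, so its missing entry is 53 − 48 = 5.

c = 3, m = 13, y = 5, k = 5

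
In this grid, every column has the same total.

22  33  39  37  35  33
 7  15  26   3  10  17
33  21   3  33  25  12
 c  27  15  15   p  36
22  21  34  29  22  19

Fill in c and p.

c = 33, p = 25

The complete columns each total 117.
Column 1 is missing 117 − 84 = 33 (since 22 + 7 + 33 + 22 = 84).
Column 5 is missing 117 − 92 = 25 (since 35 + 10 + 25 + 22 = 92).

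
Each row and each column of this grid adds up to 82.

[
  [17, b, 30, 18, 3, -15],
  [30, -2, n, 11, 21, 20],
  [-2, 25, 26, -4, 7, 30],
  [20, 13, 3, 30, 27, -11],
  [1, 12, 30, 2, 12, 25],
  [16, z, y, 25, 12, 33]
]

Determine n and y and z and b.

n = 2, y = -9, z = 5, b = 29

The known cells in row 1 total 53, leaving 82 − 53 = 29 for the blank.
The known cells in row 2 total 80, leaving 82 − 80 = 2 for the blank.
The known cells in column 2 total 77, leaving 82 − 77 = 5 for the blank.
The known cells in row 6 total 91, leaving 82 − 91 = -9 for the blank.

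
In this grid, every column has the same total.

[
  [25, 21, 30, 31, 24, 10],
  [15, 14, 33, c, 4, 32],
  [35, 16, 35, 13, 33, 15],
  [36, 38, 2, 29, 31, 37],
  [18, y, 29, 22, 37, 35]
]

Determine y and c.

y = 40, c = 34

The complete columns each total 129.
Column 2 is missing 129 − 89 = 40 (since 21 + 14 + 16 + 38 = 89).
Column 4 is missing 129 − 95 = 34 (since 31 + 13 + 29 + 22 = 95).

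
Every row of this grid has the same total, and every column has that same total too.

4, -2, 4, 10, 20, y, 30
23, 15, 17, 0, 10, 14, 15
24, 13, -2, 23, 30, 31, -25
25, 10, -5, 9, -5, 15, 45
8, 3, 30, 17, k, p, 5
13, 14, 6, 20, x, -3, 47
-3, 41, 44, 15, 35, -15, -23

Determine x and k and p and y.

Rows 2 and 3 both sum to 94, so that's the common total.
Row 6 has 13 + 14 + 6 + 20 − 3 + 47 = 97; the blank must be 94 − 97 = -3.
Column 5 has 20 + 10 + 30 − 5 − 3 + 35 = 87; the blank must be 94 − 87 = 7.
Row 5 has 8 + 3 + 30 + 17 + 7 + 5 = 70; the blank must be 94 − 70 = 24.
Row 1 has 4 − 2 + 4 + 10 + 20 + 30 = 66; the blank must be 94 − 66 = 28.

x = -3, k = 7, p = 24, y = 28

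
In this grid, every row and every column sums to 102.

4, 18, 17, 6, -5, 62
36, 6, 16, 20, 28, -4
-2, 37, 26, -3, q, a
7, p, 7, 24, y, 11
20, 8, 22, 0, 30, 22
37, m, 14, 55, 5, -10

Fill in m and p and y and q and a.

The known cells in row 6 total 101, leaving 102 − 101 = 1 for the blank.
The known cells in column 2 total 70, leaving 102 − 70 = 32 for the blank.
The known cells in row 4 total 81, leaving 102 − 81 = 21 for the blank.
The known cells in column 5 total 79, leaving 102 − 79 = 23 for the blank.
The known cells in row 3 total 81, leaving 102 − 81 = 21 for the blank.

m = 1, p = 32, y = 21, q = 23, a = 21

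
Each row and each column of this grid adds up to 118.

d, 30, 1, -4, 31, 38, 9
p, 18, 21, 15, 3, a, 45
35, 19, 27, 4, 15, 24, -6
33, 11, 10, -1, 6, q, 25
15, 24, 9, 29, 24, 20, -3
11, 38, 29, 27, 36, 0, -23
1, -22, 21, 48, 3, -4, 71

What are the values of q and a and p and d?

Row 1: 30 + 1 − 4 + 31 + 38 + 9 = 105, so its missing entry is 118 − 105 = 13.
Column 1: 13 + 35 + 33 + 15 + 11 + 1 = 108, so its missing entry is 118 − 108 = 10.
Row 4: 33 + 11 + 10 − 1 + 6 + 25 = 84, so its missing entry is 118 − 84 = 34.
Row 2: 10 + 18 + 21 + 15 + 3 + 45 = 112, so its missing entry is 118 − 112 = 6.

q = 34, a = 6, p = 10, d = 13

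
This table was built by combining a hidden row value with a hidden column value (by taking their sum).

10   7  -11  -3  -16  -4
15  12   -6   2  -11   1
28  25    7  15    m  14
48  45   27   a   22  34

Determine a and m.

a = 35, m = 2

The difference between any two rows is the same in every column — this is an addition table with the headers hidden.
Row 4 minus row 1 is 48 − 10 = 38, so its entry in column 4 is -3 + 38 = 35.
Row 3 minus row 1 is 28 − 10 = 18, so its entry in column 5 is -16 + 18 = 2.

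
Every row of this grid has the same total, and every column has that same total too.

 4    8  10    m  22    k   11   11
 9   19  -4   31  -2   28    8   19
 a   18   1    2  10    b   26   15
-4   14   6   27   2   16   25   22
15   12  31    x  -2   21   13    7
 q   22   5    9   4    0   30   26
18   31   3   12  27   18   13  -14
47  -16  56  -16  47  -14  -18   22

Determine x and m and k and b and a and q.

Rows 2 and 4 both sum to 108, so that's the common total.
The known cells in row 5 total 97, leaving 108 − 97 = 11 for the blank.
The known cells in column 4 total 76, leaving 108 − 76 = 32 for the blank.
The known cells in row 6 total 96, leaving 108 − 96 = 12 for the blank.
The known cells in column 1 total 101, leaving 108 − 101 = 7 for the blank.
The known cells in row 1 total 98, leaving 108 − 98 = 10 for the blank.
The known cells in row 3 total 79, leaving 108 − 79 = 29 for the blank.

x = 11, m = 32, k = 10, b = 29, a = 7, q = 12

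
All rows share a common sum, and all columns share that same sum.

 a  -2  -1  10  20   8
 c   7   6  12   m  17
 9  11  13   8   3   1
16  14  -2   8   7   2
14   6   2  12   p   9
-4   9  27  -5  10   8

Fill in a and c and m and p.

Rows 3 and 4 both sum to 45, so that's the common total.
The known cells in row 5 total 43, leaving 45 − 43 = 2 for the blank.
The known cells in column 5 total 42, leaving 45 − 42 = 3 for the blank.
The known cells in row 2 total 45, leaving 45 − 45 = 0 for the blank.
The known cells in row 1 total 35, leaving 45 − 35 = 10 for the blank.

a = 10, c = 0, m = 3, p = 2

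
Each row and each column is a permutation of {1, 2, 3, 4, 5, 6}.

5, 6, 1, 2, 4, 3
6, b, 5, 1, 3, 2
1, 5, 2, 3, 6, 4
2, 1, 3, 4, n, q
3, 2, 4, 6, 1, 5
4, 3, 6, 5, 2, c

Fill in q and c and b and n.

q = 6, c = 1, b = 4, n = 5

For row 2, column 2: row 2 already has {1, 2, 3, 5, 6}; that leaves 4.
At (row 6, col 6): row 6 already has {2, 3, 4, 5, 6}, so the value is 1.
Cell (4,5): column 5 already has {1, 2, 3, 4, 6} → 5.
Cell (4,6): row 4 already has {1, 2, 3, 4, 5} → 6.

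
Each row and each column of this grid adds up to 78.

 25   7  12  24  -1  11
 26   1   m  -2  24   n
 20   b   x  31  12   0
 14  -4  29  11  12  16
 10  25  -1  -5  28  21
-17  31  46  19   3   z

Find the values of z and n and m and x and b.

The known cells in row 6 total 82, leaving 78 − 82 = -4 for the blank.
The known cells in column 2 total 60, leaving 78 − 60 = 18 for the blank.
The known cells in column 6 total 44, leaving 78 − 44 = 34 for the blank.
The known cells in row 2 total 83, leaving 78 − 83 = -5 for the blank.
The known cells in row 3 total 81, leaving 78 − 81 = -3 for the blank.

z = -4, n = 34, m = -5, x = -3, b = 18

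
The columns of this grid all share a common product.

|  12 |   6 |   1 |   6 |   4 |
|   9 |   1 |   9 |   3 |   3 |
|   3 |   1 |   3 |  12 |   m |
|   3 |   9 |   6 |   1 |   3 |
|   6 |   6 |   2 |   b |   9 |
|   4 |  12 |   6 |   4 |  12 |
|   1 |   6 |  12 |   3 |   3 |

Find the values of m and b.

m = 2, b = 9

Columns 2 and 3 each multiply to 23328, so every column has product 23328.
Column 5: 4×3×3×9×12×3 = 11664, so the missing entry is 23328 ÷ 11664 = 2.
Column 4: 6×3×12×1×4×3 = 2592, so the missing entry is 23328 ÷ 2592 = 9.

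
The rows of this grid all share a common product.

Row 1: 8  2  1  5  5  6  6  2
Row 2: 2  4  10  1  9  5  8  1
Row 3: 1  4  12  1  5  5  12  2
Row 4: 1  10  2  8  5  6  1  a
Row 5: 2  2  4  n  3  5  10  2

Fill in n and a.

n = 6, a = 6

Rows 2 and 3 each multiply to 28800, so every row has product 28800.
Row 5: 2×2×4×3×5×10×2 = 4800, so the missing entry is 28800 ÷ 4800 = 6.
Row 4: 1×10×2×8×5×6×1 = 4800, so the missing entry is 28800 ÷ 4800 = 6.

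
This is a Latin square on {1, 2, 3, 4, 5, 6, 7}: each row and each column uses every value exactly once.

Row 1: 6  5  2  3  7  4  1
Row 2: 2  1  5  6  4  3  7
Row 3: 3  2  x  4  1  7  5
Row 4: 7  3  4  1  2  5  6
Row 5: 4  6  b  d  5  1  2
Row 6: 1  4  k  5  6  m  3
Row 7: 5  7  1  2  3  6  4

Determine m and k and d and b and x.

m = 2, k = 7, d = 7, b = 3, x = 6

At (row 6, col 6): column 6 already has {1, 3, 4, 5, 6, 7}, so the value is 2.
For row 5, column 4: column 4 already has {1, 2, 3, 4, 5, 6}; that leaves 7.
For row 5, column 3: row 5 already has {1, 2, 4, 5, 6, 7}; that leaves 3.
Cell (3,3): row 3 already has {1, 2, 3, 4, 5, 7} → 6.
At (row 6, col 3): row 6 already has {1, 2, 3, 4, 5, 6}, so the value is 7.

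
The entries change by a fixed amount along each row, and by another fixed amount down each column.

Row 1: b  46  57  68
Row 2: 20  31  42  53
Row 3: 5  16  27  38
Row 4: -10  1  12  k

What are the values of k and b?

k = 23, b = 35

Along each row the entries change by 11 per step; down each column they change by -15.
Row 4: from -10 at column 1, stepping by 11 to column 4 gives 23.
Row 1: from 46 at column 2, stepping by 11 to column 1 gives 35.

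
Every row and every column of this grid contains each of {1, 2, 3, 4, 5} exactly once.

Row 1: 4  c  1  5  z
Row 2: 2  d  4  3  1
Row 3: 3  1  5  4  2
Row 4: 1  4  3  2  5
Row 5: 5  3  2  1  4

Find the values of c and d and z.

c = 2, d = 5, z = 3

At (row 2, col 2): row 2 already has {1, 2, 3, 4}, so the value is 5.
At (row 1, col 2): column 2 already has {1, 3, 4, 5}, so the value is 2.
At (row 1, col 5): row 1 already has {1, 2, 4, 5}, so the value is 3.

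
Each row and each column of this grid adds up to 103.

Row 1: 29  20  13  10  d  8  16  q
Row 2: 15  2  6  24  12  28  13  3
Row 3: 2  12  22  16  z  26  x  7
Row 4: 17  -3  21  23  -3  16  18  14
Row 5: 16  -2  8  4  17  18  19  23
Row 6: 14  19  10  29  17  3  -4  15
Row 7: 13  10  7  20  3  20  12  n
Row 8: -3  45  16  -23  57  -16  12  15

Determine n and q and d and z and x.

n = 18, q = 8, d = -1, z = 1, x = 17

The known cells in row 7 total 85, leaving 103 − 85 = 18 for the blank.
The known cells in column 8 total 95, leaving 103 − 95 = 8 for the blank.
The known cells in row 1 total 104, leaving 103 − 104 = -1 for the blank.
The known cells in column 5 total 102, leaving 103 − 102 = 1 for the blank.
The known cells in row 3 total 86, leaving 103 − 86 = 17 for the blank.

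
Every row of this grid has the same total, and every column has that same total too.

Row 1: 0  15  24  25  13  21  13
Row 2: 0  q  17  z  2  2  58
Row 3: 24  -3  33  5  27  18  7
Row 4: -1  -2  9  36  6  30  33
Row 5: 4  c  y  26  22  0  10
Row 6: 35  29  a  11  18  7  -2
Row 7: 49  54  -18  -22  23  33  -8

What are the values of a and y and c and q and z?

Rows 1 and 3 both sum to 111, so that's the common total.
The known cells in column 4 total 81, leaving 111 − 81 = 30 for the blank.
The known cells in row 2 total 109, leaving 111 − 109 = 2 for the blank.
The known cells in column 2 total 95, leaving 111 − 95 = 16 for the blank.
The known cells in row 5 total 78, leaving 111 − 78 = 33 for the blank.
The known cells in row 6 total 98, leaving 111 − 98 = 13 for the blank.

a = 13, y = 33, c = 16, q = 2, z = 30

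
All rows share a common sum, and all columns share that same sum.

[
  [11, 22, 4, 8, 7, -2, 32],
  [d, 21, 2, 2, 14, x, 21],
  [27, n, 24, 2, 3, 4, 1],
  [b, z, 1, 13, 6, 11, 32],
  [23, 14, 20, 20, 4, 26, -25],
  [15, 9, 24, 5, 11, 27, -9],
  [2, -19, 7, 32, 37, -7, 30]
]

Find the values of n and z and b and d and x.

Rows 1 and 5 both sum to 82, so that's the common total.
Row 3: 27 + 24 + 2 + 3 + 4 + 1 = 61, so its missing entry is 82 − 61 = 21.
Column 6: -2 + 4 + 11 + 26 + 27 − 7 = 59, so its missing entry is 82 − 59 = 23.
Column 2: 22 + 21 + 21 + 14 + 9 − 19 = 68, so its missing entry is 82 − 68 = 14.
Row 4: 14 + 1 + 13 + 6 + 11 + 32 = 77, so its missing entry is 82 − 77 = 5.
Row 2: 21 + 2 + 2 + 14 + 23 + 21 = 83, so its missing entry is 82 − 83 = -1.

n = 21, z = 14, b = 5, d = -1, x = 23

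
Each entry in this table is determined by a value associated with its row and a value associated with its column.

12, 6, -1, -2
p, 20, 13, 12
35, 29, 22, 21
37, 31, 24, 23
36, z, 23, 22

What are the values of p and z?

The difference between any two rows is the same in every column — this is an addition table with the headers hidden.
Row 2 minus row 1 is 13 − (-1) = 14, so its entry in column 1 is 12 + 14 = 26.
Row 5 minus row 1 is 23 − (-1) = 24, so its entry in column 2 is 6 + 24 = 30.

p = 26, z = 30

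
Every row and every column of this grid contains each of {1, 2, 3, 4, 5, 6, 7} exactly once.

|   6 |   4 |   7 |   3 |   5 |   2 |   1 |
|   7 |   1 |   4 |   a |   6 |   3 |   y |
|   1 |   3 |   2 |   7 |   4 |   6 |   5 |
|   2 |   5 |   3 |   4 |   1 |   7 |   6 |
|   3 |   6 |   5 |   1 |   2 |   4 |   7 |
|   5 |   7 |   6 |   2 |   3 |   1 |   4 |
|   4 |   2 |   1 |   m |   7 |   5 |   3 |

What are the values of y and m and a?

y = 2, m = 6, a = 5

At (row 2, col 7): column 7 already has {1, 3, 4, 5, 6, 7}, so the value is 2.
Cell (7,4): row 7 already has {1, 2, 3, 4, 5, 7} → 6.
At (row 2, col 4): row 2 already has {1, 2, 3, 4, 6, 7}, so the value is 5.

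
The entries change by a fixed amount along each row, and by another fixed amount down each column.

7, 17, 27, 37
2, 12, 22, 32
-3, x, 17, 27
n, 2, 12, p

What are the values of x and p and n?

Along each row the entries change by 10 per step; down each column they change by -5.
Row 3: from -3 at column 1, stepping by 10 to column 2 gives 7.
Row 4: from 2 at column 2, stepping by 10 to column 4 gives 22.
Row 4: from 2 at column 2, stepping by 10 to column 1 gives -8.

x = 7, p = 22, n = -8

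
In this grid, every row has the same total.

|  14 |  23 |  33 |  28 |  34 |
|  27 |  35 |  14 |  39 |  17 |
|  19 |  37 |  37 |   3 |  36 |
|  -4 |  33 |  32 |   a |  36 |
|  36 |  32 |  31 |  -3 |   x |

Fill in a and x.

a = 35, x = 36

The complete rows each total 132.
Row 4 is missing 132 − 97 = 35 (since -4 + 33 + 32 + 36 = 97).
Row 5 is missing 132 − 96 = 36 (since 36 + 32 + 31 − 3 = 96).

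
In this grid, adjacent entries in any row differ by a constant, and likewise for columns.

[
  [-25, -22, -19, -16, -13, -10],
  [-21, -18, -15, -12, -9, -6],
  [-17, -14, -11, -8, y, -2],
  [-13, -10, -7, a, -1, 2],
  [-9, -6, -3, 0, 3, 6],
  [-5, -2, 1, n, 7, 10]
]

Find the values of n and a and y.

Along each row the entries change by 3 per step; down each column they change by 4.
Row 6: from -5 at column 1, stepping by 3 to column 4 gives 4.
Row 4: from -13 at column 1, stepping by 3 to column 4 gives -4.
Row 3: from -17 at column 1, stepping by 3 to column 5 gives -5.

n = 4, a = -4, y = -5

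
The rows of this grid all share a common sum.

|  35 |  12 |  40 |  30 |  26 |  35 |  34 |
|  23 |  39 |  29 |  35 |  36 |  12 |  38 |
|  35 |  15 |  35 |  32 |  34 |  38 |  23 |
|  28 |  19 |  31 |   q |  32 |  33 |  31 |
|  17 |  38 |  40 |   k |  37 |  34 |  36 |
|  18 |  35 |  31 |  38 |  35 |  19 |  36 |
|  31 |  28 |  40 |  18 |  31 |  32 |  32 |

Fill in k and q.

The complete rows each total 212.
Row 5 is missing 212 − 202 = 10 (since 17 + 38 + 40 + 37 + 34 + 36 = 202).
Row 4 is missing 212 − 174 = 38 (since 28 + 19 + 31 + 32 + 33 + 31 = 174).

k = 10, q = 38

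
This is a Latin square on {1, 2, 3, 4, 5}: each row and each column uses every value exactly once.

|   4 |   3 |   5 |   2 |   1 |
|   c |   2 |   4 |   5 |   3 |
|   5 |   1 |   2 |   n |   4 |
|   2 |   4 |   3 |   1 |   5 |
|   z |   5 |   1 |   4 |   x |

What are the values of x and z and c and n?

Cell (5,5): column 5 already has {1, 3, 4, 5} → 2.
At (row 2, col 1): row 2 already has {2, 3, 4, 5}, so the value is 1.
At (row 5, col 1): row 5 already has {1, 2, 4, 5}, so the value is 3.
Cell (3,4): row 3 already has {1, 2, 4, 5} → 3.

x = 2, z = 3, c = 1, n = 3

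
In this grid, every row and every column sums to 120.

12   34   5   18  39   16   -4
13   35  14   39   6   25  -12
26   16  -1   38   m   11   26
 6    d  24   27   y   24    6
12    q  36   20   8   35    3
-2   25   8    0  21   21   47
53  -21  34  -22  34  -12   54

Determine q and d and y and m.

The known cells in row 3 total 116, leaving 120 − 116 = 4 for the blank.
The known cells in row 5 total 114, leaving 120 − 114 = 6 for the blank.
The known cells in column 2 total 95, leaving 120 − 95 = 25 for the blank.
The known cells in row 4 total 112, leaving 120 − 112 = 8 for the blank.

q = 6, d = 25, y = 8, m = 4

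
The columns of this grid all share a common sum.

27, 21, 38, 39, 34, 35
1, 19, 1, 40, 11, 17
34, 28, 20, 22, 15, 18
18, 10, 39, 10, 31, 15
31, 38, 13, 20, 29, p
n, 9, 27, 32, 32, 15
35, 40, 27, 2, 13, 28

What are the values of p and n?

The complete columns each total 165.
Column 6 is missing 165 − 128 = 37 (since 35 + 17 + 18 + 15 + 15 + 28 = 128).
Column 1 is missing 165 − 146 = 19 (since 27 + 1 + 34 + 18 + 31 + 35 = 146).

p = 37, n = 19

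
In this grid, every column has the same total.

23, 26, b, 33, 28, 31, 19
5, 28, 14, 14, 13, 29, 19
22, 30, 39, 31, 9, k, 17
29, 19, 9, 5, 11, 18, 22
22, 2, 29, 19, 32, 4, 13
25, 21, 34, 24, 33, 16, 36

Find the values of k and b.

The complete columns each total 126.
Column 6 is missing 126 − 98 = 28 (since 31 + 29 + 18 + 4 + 16 = 98).
Column 3 is missing 126 − 125 = 1 (since 14 + 39 + 9 + 29 + 34 = 125).

k = 28, b = 1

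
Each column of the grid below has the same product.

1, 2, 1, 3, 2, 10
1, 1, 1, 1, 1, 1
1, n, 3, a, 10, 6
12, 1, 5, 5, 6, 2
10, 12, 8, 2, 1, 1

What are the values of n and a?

Columns 3 and 6 each multiply to 120, so every column has product 120.
Column 2: 2×1×1×12 = 24, so the missing entry is 120 ÷ 24 = 5.
Column 4: 3×1×5×2 = 30, so the missing entry is 120 ÷ 30 = 4.

n = 5, a = 4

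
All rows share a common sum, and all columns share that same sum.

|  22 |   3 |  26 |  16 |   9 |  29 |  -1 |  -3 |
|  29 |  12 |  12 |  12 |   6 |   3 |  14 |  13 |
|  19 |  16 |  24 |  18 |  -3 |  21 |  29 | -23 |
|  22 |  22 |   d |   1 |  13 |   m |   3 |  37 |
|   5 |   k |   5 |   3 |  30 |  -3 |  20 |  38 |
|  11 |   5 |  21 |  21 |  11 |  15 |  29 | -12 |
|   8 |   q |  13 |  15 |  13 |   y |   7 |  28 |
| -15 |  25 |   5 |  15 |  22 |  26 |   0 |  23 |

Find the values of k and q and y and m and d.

Rows 1 and 2 both sum to 101, so that's the common total.
Column 3: 26 + 12 + 24 + 5 + 21 + 13 + 5 = 106, so its missing entry is 101 − 106 = -5.
Row 5: 5 + 5 + 3 + 30 − 3 + 20 + 38 = 98, so its missing entry is 101 − 98 = 3.
Column 2: 3 + 12 + 16 + 22 + 3 + 5 + 25 = 86, so its missing entry is 101 − 86 = 15.
Row 7: 8 + 15 + 13 + 15 + 13 + 7 + 28 = 99, so its missing entry is 101 − 99 = 2.
Row 4: 22 + 22 − 5 + 1 + 13 + 3 + 37 = 93, so its missing entry is 101 − 93 = 8.

k = 3, q = 15, y = 2, m = 8, d = -5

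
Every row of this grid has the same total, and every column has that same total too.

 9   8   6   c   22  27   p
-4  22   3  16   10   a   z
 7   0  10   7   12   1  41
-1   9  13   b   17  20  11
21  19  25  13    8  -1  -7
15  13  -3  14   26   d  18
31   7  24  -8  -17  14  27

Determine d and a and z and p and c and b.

Rows 3 and 5 both sum to 78, so that's the common total.
The known cells in row 6 total 83, leaving 78 − 83 = -5 for the blank.
The known cells in column 6 total 56, leaving 78 − 56 = 22 for the blank.
The known cells in row 4 total 69, leaving 78 − 69 = 9 for the blank.
The known cells in column 4 total 51, leaving 78 − 51 = 27 for the blank.
The known cells in row 1 total 99, leaving 78 − 99 = -21 for the blank.
The known cells in row 2 total 69, leaving 78 − 69 = 9 for the blank.

d = -5, a = 22, z = 9, p = -21, c = 27, b = 9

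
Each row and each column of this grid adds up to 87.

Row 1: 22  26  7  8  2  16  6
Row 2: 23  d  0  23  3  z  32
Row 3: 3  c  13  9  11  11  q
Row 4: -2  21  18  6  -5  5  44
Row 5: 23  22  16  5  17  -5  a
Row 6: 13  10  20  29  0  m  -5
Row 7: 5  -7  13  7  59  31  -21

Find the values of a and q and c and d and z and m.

a = 9, q = 22, c = 18, d = -3, z = 9, m = 20

The known cells in row 6 total 67, leaving 87 − 67 = 20 for the blank.
The known cells in column 6 total 78, leaving 87 − 78 = 9 for the blank.
The known cells in row 2 total 90, leaving 87 − 90 = -3 for the blank.
The known cells in column 2 total 69, leaving 87 − 69 = 18 for the blank.
The known cells in row 5 total 78, leaving 87 − 78 = 9 for the blank.
The known cells in row 3 total 65, leaving 87 − 65 = 22 for the blank.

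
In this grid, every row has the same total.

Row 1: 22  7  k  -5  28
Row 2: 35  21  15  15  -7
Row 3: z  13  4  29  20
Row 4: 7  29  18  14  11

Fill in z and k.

z = 13, k = 27

Row 2 sums to 79 and so does row 4; that's the common total.
In row 3 the known cells total 66, leaving 79 − 66 = 13.
In row 1 the known cells total 52, leaving 79 − 52 = 27.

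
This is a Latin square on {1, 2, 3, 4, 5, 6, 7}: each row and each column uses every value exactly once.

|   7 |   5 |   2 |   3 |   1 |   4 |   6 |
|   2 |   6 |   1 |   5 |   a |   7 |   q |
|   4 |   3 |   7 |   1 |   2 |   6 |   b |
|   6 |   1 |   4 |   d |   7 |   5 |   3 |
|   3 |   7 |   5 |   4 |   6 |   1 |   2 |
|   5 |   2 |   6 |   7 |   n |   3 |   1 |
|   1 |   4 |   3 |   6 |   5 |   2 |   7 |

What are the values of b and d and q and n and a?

b = 5, d = 2, q = 4, n = 4, a = 3

At (row 6, col 5): row 6 already has {1, 2, 3, 5, 6, 7}, so the value is 4.
For row 2, column 5: column 5 already has {1, 2, 4, 5, 6, 7}; that leaves 3.
For row 4, column 4: row 4 already has {1, 3, 4, 5, 6, 7}; that leaves 2.
At (row 3, col 7): row 3 already has {1, 2, 3, 4, 6, 7}, so the value is 5.
For row 2, column 7: row 2 already has {1, 2, 3, 5, 6, 7}; that leaves 4.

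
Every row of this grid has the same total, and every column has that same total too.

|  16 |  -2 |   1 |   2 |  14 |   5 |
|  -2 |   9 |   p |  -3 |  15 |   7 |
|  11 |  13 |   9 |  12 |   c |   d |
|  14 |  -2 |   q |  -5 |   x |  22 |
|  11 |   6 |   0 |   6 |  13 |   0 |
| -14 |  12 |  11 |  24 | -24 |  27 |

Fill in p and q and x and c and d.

p = 10, q = 5, x = 2, c = 16, d = -25

Rows 1 and 5 both sum to 36, so that's the common total.
Row 2: -2 + 9 − 3 + 15 + 7 = 26, so its missing entry is 36 − 26 = 10.
Column 3: 1 + 10 + 9 + 0 + 11 = 31, so its missing entry is 36 − 31 = 5.
Row 4: 14 − 2 + 5 − 5 + 22 = 34, so its missing entry is 36 − 34 = 2.
Column 5: 14 + 15 + 2 + 13 − 24 = 20, so its missing entry is 36 − 20 = 16.
Row 3: 11 + 13 + 9 + 12 + 16 = 61, so its missing entry is 36 − 61 = -25.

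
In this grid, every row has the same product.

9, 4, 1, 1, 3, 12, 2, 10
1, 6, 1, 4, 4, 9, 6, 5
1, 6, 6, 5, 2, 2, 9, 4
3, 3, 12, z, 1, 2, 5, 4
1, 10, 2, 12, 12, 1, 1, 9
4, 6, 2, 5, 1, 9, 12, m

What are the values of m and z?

Rows 3 and 5 each multiply to 25920, so every row has product 25920.
Row 6: 4×6×2×5×1×9×12 = 25920, so the missing entry is 25920 ÷ 25920 = 1.
Row 4: 3×3×12×1×2×5×4 = 4320, so the missing entry is 25920 ÷ 4320 = 6.

m = 1, z = 6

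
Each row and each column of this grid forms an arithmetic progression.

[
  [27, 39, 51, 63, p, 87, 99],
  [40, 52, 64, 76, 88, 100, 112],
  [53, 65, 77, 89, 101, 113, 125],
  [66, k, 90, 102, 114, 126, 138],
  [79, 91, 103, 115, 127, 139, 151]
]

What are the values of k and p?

Along each row the entries change by 12 per step; down each column they change by 13.
Row 4: from 66 at column 1, stepping by 12 to column 2 gives 78.
Row 1: from 27 at column 1, stepping by 12 to column 5 gives 75.

k = 78, p = 75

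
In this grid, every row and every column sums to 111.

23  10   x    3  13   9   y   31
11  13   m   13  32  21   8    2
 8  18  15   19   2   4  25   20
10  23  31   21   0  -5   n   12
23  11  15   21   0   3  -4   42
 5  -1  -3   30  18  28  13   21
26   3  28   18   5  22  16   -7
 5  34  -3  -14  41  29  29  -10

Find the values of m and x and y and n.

Row 2 has 11 + 13 + 13 + 32 + 21 + 8 + 2 = 100; the blank must be 111 − 100 = 11.
Column 3 has 11 + 15 + 31 + 15 − 3 + 28 − 3 = 94; the blank must be 111 − 94 = 17.
Row 4 has 10 + 23 + 31 + 21 + 0 − 5 + 12 = 92; the blank must be 111 − 92 = 19.
Row 1 has 23 + 10 + 17 + 3 + 13 + 9 + 31 = 106; the blank must be 111 − 106 = 5.

m = 11, x = 17, y = 5, n = 19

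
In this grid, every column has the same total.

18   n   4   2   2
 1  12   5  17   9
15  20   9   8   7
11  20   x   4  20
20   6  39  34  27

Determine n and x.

n = 7, x = 8

Columns 4 and 5 both add up to 65, so every column sums to 65.
Column 2: 12 + 20 + 20 + 6 = 58, so the missing entry is 65 − 58 = 7.
Column 3: 4 + 5 + 9 + 39 = 57, so the missing entry is 65 − 57 = 8.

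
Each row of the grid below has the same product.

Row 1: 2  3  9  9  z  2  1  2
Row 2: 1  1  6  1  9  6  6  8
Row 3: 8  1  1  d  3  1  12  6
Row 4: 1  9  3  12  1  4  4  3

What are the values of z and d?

z = 8, d = 9

Rows 2 and 4 each multiply to 15552, so every row has product 15552.
Row 1: 2×3×9×9×2×1×2 = 1944, so the missing entry is 15552 ÷ 1944 = 8.
Row 3: 8×1×1×3×1×12×6 = 1728, so the missing entry is 15552 ÷ 1728 = 9.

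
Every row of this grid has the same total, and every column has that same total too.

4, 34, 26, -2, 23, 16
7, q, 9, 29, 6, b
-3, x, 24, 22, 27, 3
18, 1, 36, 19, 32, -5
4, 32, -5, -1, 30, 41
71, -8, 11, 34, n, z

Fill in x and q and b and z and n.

Rows 1 and 4 both sum to 101, so that's the common total.
Row 3: -3 + 24 + 22 + 27 + 3 = 73, so its missing entry is 101 − 73 = 28.
Column 5: 23 + 6 + 27 + 32 + 30 = 118, so its missing entry is 101 − 118 = -17.
Row 6: 71 − 8 + 11 + 34 − 17 = 91, so its missing entry is 101 − 91 = 10.
Column 6: 16 + 3 − 5 + 41 + 10 = 65, so its missing entry is 101 − 65 = 36.
Row 2: 7 + 9 + 29 + 6 + 36 = 87, so its missing entry is 101 − 87 = 14.

x = 28, q = 14, b = 36, z = 10, n = -17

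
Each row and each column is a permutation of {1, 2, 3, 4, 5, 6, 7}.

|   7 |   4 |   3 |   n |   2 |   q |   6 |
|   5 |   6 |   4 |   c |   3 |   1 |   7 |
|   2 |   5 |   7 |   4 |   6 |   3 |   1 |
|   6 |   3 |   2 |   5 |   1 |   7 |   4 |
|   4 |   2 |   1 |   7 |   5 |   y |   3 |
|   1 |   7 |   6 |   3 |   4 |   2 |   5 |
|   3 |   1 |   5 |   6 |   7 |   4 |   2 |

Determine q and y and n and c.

For row 5, column 6: row 5 already has {1, 2, 3, 4, 5, 7}; that leaves 6.
For row 2, column 4: row 2 already has {1, 3, 4, 5, 6, 7}; that leaves 2.
For row 1, column 4: column 4 already has {2, 3, 4, 5, 6, 7}; that leaves 1.
Cell (1,6): row 1 already has {1, 2, 3, 4, 6, 7} → 5.

q = 5, y = 6, n = 1, c = 2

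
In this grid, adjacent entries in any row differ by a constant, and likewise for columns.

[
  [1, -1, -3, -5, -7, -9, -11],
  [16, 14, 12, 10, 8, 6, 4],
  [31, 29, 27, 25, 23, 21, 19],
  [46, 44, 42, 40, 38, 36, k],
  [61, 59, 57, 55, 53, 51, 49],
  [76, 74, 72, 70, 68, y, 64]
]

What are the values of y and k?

y = 66, k = 34

Along each row the entries change by -2 per step; down each column they change by 15.
Row 6: from 76 at column 1, stepping by -2 to column 6 gives 66.
Row 4: from 46 at column 1, stepping by -2 to column 7 gives 34.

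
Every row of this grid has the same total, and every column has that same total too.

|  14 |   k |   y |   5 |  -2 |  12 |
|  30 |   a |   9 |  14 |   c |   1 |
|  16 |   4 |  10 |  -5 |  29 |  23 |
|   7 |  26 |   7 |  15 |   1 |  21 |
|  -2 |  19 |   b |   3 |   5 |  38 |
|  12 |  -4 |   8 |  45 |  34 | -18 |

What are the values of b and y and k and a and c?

b = 14, y = 29, k = 19, a = 13, c = 10

Rows 3 and 4 both sum to 77, so that's the common total.
The known cells in column 5 total 67, leaving 77 − 67 = 10 for the blank.
The known cells in row 2 total 64, leaving 77 − 64 = 13 for the blank.
The known cells in column 2 total 58, leaving 77 − 58 = 19 for the blank.
The known cells in row 5 total 63, leaving 77 − 63 = 14 for the blank.
The known cells in row 1 total 48, leaving 77 − 48 = 29 for the blank.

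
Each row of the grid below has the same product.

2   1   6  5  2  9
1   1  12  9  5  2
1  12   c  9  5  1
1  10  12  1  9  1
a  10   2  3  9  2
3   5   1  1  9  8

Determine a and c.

a = 1, c = 2

Rows 1 and 4 each multiply to 1080, so every row has product 1080.
Row 5: 10×2×3×9×2 = 1080, so the missing entry is 1080 ÷ 1080 = 1.
Row 3: 1×12×9×5×1 = 540, so the missing entry is 1080 ÷ 540 = 2.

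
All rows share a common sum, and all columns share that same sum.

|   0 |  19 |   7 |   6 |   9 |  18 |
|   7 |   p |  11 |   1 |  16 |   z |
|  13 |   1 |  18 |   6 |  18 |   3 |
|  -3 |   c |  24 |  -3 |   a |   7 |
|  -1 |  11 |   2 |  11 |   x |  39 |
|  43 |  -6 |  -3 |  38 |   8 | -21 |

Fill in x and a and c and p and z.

Rows 1 and 3 both sum to 59, so that's the common total.
Row 5 has -1 + 11 + 2 + 11 + 39 = 62; the blank must be 59 − 62 = -3.
Column 5 has 9 + 16 + 18 − 3 + 8 = 48; the blank must be 59 − 48 = 11.
Column 6 has 18 + 3 + 7 + 39 − 21 = 46; the blank must be 59 − 46 = 13.
Row 4 has -3 + 24 − 3 + 11 + 7 = 36; the blank must be 59 − 36 = 23.
Row 2 has 7 + 11 + 1 + 16 + 13 = 48; the blank must be 59 − 48 = 11.

x = -3, a = 11, c = 23, p = 11, z = 13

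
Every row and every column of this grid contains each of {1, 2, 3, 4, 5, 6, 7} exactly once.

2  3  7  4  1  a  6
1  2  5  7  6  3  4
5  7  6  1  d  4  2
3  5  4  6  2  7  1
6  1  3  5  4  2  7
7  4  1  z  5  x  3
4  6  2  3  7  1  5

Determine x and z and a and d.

For row 6, column 4: column 4 already has {1, 3, 4, 5, 6, 7}; that leaves 2.
Cell (3,5): row 3 already has {1, 2, 4, 5, 6, 7} → 3.
Cell (6,6): row 6 already has {1, 2, 3, 4, 5, 7} → 6.
Cell (1,6): row 1 already has {1, 2, 3, 4, 6, 7} → 5.

x = 6, z = 2, a = 5, d = 3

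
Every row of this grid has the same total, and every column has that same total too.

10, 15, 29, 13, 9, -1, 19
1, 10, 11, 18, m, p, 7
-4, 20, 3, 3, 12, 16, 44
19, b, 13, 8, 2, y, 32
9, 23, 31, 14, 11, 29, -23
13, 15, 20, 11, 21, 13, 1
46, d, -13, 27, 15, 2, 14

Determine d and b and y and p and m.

d = 3, b = 8, y = 12, p = 23, m = 24

Rows 1 and 3 both sum to 94, so that's the common total.
Row 7 has 46 − 13 + 27 + 15 + 2 + 14 = 91; the blank must be 94 − 91 = 3.
Column 2 has 15 + 10 + 20 + 23 + 15 + 3 = 86; the blank must be 94 − 86 = 8.
Column 5 has 9 + 12 + 2 + 11 + 21 + 15 = 70; the blank must be 94 − 70 = 24.
Row 2 has 1 + 10 + 11 + 18 + 24 + 7 = 71; the blank must be 94 − 71 = 23.
Row 4 has 19 + 8 + 13 + 8 + 2 + 32 = 82; the blank must be 94 − 82 = 12.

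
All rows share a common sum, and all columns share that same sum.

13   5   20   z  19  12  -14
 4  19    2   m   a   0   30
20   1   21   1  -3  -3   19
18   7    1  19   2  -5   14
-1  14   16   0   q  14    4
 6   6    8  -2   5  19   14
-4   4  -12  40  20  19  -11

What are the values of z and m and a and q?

z = 1, m = -3, a = 4, q = 9

Rows 3 and 4 both sum to 56, so that's the common total.
Row 5 has -1 + 14 + 16 + 0 + 14 + 4 = 47; the blank must be 56 − 47 = 9.
Row 1 has 13 + 5 + 20 + 19 + 12 − 14 = 55; the blank must be 56 − 55 = 1.
Column 4 has 1 + 1 + 19 + 0 − 2 + 40 = 59; the blank must be 56 − 59 = -3.
Row 2 has 4 + 19 + 2 − 3 + 0 + 30 = 52; the blank must be 56 − 52 = 4.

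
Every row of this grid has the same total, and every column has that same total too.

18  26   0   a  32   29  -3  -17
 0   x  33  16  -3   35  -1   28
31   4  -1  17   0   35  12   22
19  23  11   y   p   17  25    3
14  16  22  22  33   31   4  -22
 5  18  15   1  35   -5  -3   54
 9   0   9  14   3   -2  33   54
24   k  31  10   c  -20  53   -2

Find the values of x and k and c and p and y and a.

Rows 3 and 5 both sum to 120, so that's the common total.
The known cells in row 2 total 108, leaving 120 − 108 = 12 for the blank.
The known cells in column 2 total 99, leaving 120 − 99 = 21 for the blank.
The known cells in row 8 total 117, leaving 120 − 117 = 3 for the blank.
The known cells in column 5 total 103, leaving 120 − 103 = 17 for the blank.
The known cells in row 1 total 85, leaving 120 − 85 = 35 for the blank.
The known cells in row 4 total 115, leaving 120 − 115 = 5 for the blank.

x = 12, k = 21, c = 3, p = 17, y = 5, a = 35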